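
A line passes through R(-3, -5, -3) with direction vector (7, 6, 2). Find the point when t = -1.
P(-1) = (-3 + 7(-1), -5 + 6(-1), -3 + 2(-1)) = (-10, -11, -5)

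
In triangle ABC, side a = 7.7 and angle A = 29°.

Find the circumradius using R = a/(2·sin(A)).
R = a/(2·sin(A)) = 7.7/(2·sin(29°))
R = 7.7/(2·0.484810) = 7.7/0.969619 = 7.941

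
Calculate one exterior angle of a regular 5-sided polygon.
Exterior angle of a regular n-gon = 360/n
Exterior angle = 360/5
Exterior angle = 72 degrees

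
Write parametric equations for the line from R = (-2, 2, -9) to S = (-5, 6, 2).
Direction vector d = S - R = (-3, 4, 11)
x = -2 - 3t, y = 2 + 4t, z = -9 + 11t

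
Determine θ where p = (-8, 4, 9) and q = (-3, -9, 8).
p·q = 60, |p|² = 161, |q|² = 154
cos θ = 60/√24794 ≈ 0.381
θ ≈ 67.6°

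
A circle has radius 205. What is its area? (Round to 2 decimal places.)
Area = pi * r²
Area = pi * 205²
Area = pi * 42025
Area = 132025.43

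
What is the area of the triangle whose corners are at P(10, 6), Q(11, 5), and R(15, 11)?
Using the coordinate formula: Area = (1/2)|x₁(y₂-y₃) + x₂(y₃-y₁) + x₃(y₁-y₂)|
Area = (1/2)|10(5-11) + 11(11-6) + 15(6-5)|
Area = (1/2)|10*(-6) + 11*5 + 15*1|
Area = (1/2)|(-60) + 55 + 15|
Area = (1/2)*10 = 5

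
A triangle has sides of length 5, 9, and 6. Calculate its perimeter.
Perimeter = sum of all sides
Perimeter = 5 + 9 + 6
Perimeter = 20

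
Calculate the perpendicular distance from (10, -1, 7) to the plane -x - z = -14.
d = |(-1)(10) + 0(-1) + (-1)(7) - (-14)| / √((-1)² + 0² + (-1)²) = 3/√2 = 2.121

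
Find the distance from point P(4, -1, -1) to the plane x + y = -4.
d = |1(4) + 1(-1) + 0(-1) - (-4)| / √(1² + 1² + 0²) = 7/√2 = 4.95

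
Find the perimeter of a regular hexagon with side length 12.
Perimeter = number of sides * side length
Perimeter = 6 * 12
Perimeter = 72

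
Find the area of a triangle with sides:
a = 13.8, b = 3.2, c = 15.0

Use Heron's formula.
s = (a+b+c)/2 = (13.8+3.2+15.0)/2 = 16
A = √(s(s-a)(s-b)(s-c)) = √(16·2.2·12.8·1)
A = √450.56 = 21.23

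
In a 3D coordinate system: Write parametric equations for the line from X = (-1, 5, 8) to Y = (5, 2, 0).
Direction vector d = Y - X = (6, -3, -8)
x = -1 + 6t, y = 5 - 3t, z = 8 - 8t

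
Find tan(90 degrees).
tan(90 degrees) = undefined
Decimal approximation: undefined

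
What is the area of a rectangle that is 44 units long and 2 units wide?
Area = length * width
Area = 44 * 2
Area = 88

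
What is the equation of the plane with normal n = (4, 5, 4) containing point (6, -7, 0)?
d = n·P = (4)(6) + (5)(-7) + (4)(0) = -11
Plane: 4x + 5y + 4z = -11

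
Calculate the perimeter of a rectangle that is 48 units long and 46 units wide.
Perimeter = 2 * (length + width)
Perimeter = 2 * (48 + 46)
Perimeter = 2 * 94
Perimeter = 188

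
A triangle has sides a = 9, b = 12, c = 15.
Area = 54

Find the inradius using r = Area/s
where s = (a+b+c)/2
s = (9+12+15)/2 = 18
r = Area/s = 54/18 = 3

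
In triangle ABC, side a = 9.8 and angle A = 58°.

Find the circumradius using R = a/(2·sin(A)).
R = a/(2·sin(A)) = 9.8/(2·sin(58°))
R = 9.8/(2·0.848048) = 9.8/1.696096 = 5.778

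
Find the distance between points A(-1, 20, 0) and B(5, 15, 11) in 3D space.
d = √[(6)² + (-5)² + (11)²] = √182 = 13.49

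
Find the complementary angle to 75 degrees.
Complementary angles sum to 90 degrees.
Other angle = 90 - 75
Other angle = 15 degrees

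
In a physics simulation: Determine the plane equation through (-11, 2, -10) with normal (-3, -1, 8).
d = n·P = (-3)(-11) + (-1)(2) + (8)(-10) = -49
Plane: -3x - y + 8z = -49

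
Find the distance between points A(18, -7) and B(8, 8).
Using the distance formula: d = sqrt((x₂-x₁)² + (y₂-y₁)²)
dx = 8 - 18 = -10
dy = 8 - (-7) = 15
d = sqrt((-10)² + 15²) = sqrt(100 + 225) = sqrt(325) = 18.03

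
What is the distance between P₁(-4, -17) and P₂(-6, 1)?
Using the distance formula: d = sqrt((x₂-x₁)² + (y₂-y₁)²)
dx = (-6) - (-4) = -2
dy = 1 - (-17) = 18
d = sqrt((-2)² + 18²) = sqrt(4 + 324) = sqrt(328) = 18.11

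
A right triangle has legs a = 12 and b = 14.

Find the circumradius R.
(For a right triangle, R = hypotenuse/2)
Hypotenuse c = √(12² + 14²) = √340 = 18.4391
R = c/2 = 9.22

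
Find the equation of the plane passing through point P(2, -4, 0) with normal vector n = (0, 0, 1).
d = n·P = (0)(2) + (0)(-4) + (1)(0) = 0
Plane: z = 0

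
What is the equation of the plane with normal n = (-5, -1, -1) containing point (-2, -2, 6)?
d = n·P = (-5)(-2) + (-1)(-2) + (-1)(6) = 6
Plane: -5x - y - z = 6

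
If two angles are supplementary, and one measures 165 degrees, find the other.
Supplementary angles sum to 180 degrees.
Other angle = 180 - 165
Other angle = 15 degrees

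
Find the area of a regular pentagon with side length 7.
For a regular 5-gon with side length s = 7:
Apothem a = s / (2*tan(pi/5)) = 7 / (2*tan(pi/5)) ≈ 4.8173
Perimeter P = 5 * 7 = 35
Area = (1/2) * P * a = (1/2) * 35 * 4.8173 = 84.30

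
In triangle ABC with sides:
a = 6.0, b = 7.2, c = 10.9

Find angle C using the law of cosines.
cos(C) = (a² + b² - c²)/(2ab)
cos(C) = (6.0² + 7.2² - 10.9²)/(2·6.0·7.2) = -30.97/86.4 = -0.358449
C = arccos(-0.358449) = 111°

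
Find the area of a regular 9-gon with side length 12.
For a regular 9-gon with side length s = 12:
Apothem a = s / (2*tan(pi/9)) = 12 / (2*tan(pi/9)) ≈ 16.4849
Perimeter P = 9 * 12 = 108
Area = (1/2) * P * a = (1/2) * 108 * 16.4849 = 890.18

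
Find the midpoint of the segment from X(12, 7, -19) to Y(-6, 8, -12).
Midpoint = ((12-6)/2, (7+8)/2, (-19-12)/2) = (3, 7.5, -15.5)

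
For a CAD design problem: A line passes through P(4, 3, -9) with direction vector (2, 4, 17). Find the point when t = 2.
P(2) = (4 + 2(2), 3 + 4(2), -9 + 17(2)) = (8, 11, 25)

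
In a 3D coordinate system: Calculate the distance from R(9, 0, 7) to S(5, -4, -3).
d = √[(-4)² + (-4)² + (-10)²] = √132 = 11.49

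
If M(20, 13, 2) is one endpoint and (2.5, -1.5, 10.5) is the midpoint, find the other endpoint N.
N = (2×2.5 - 20, 2×(-1.5) - 13, 2×10.5 - 2) = (-15, -16, 19)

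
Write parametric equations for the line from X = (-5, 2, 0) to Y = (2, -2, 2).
Direction vector d = Y - X = (7, -4, 2)
x = -5 + 7t, y = 2 - 4t, z = 0 + 2t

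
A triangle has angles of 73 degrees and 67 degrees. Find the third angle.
Sum of angles in a triangle = 180 degrees
Third angle = 180 - 73 - 67
Third angle = 40 degrees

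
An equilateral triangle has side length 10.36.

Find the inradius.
For an equilateral triangle, r = s/(2√3) where s is the side.
r = 10.36/(2√3) = 10.36/3.464102 = 2.991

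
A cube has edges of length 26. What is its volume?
Volume = s³
Volume = 26³
Volume = 17576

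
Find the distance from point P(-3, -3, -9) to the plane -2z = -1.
d = |0(-3) + 0(-3) + (-2)(-9) - (-1)| / √(0² + 0² + (-2)²) = 19/√4 = 9.5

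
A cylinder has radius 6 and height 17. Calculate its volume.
Volume = pi * r² * h
Volume = pi * 6² * 17
Volume = pi * 36 * 17
Volume = pi * 612
Volume = 1922.65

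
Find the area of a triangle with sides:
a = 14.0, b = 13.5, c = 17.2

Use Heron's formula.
s = (a+b+c)/2 = (14.0+13.5+17.2)/2 = 22.35
A = √(s(s-a)(s-b)(s-c)) = √(22.35·8.35·8.85·5.15)
A = √8505.79 = 92.23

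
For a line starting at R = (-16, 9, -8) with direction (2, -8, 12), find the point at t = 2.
P(2) = (-16 + 2(2), 9 + (-8)(2), -8 + 12(2)) = (-12, -7, 16)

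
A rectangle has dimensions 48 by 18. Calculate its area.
Area = length * width
Area = 48 * 18
Area = 864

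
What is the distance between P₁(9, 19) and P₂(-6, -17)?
Using the distance formula: d = sqrt((x₂-x₁)² + (y₂-y₁)²)
dx = (-6) - 9 = -15
dy = (-17) - 19 = -36
d = sqrt((-15)² + (-36)²) = sqrt(225 + 1296) = sqrt(1521) = 39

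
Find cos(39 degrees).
cos(39 degrees) = 0.7771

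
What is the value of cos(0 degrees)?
cos(0 degrees) = 1
Decimal approximation: 1.0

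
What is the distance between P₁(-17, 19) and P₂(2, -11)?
Using the distance formula: d = sqrt((x₂-x₁)² + (y₂-y₁)²)
dx = 2 - (-17) = 19
dy = (-11) - 19 = -30
d = sqrt(19² + (-30)²) = sqrt(361 + 900) = sqrt(1261) = 35.51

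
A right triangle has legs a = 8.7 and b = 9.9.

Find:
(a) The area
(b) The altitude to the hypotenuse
(a) Area = ½ab = ½·8.7·9.9 = 43.065
(b) Hypotenuse c = √(8.7² + 9.9²) = √173.7 = 13.1795
    Area = ½·c·h_c  →  h_c = 2·Area/c = 2·43.065/13.1795 = 6.535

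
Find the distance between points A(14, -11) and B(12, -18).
Using the distance formula: d = sqrt((x₂-x₁)² + (y₂-y₁)²)
dx = 12 - 14 = -2
dy = (-18) - (-11) = -7
d = sqrt((-2)² + (-7)²) = sqrt(4 + 49) = sqrt(53) = 7.28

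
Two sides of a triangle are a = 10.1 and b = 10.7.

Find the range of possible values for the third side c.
By the triangle inequality: |a - b| < c < a + b
|10.1 - 10.7| < c < 10.1 + 10.7
0.6 < c < 20.8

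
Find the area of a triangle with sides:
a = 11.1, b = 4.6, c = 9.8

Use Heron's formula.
s = (a+b+c)/2 = (11.1+4.6+9.8)/2 = 12.75
A = √(s(s-a)(s-b)(s-c)) = √(12.75·1.65·8.15·2.95)
A = √505.794 = 22.49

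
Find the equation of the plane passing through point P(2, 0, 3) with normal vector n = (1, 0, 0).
d = n·P = (1)(2) + (0)(0) + (0)(3) = 2
Plane: x = 2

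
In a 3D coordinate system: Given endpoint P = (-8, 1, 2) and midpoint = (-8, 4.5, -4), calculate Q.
Q = (2×(-8) - (-8), 2×4.5 - 1, 2×(-4) - 2) = (-8, 8, -10)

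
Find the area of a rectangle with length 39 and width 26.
Area = length * width
Area = 39 * 26
Area = 1014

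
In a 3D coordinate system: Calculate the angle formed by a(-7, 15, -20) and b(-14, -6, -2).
a·b = 48, |a|² = 674, |b|² = 236
cos θ = 48/√159064 ≈ 0.1204
θ ≈ 83.09°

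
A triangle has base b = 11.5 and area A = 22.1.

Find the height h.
A = ½bh  →  h = 2A/b
h = 2·22.1/11.5 = 3.843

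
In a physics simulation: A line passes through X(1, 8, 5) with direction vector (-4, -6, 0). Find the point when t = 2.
P(2) = (1 + (-4)(2), 8 + (-6)(2), 5 + 0(2)) = (-7, -4, 5)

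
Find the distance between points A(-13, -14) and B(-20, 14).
Using the distance formula: d = sqrt((x₂-x₁)² + (y₂-y₁)²)
dx = (-20) - (-13) = -7
dy = 14 - (-14) = 28
d = sqrt((-7)² + 28²) = sqrt(49 + 784) = sqrt(833) = 28.86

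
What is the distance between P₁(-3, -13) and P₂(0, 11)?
Using the distance formula: d = sqrt((x₂-x₁)² + (y₂-y₁)²)
dx = 0 - (-3) = 3
dy = 11 - (-13) = 24
d = sqrt(3² + 24²) = sqrt(9 + 576) = sqrt(585) = 24.19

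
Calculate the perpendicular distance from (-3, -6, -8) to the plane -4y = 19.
d = |0(-3) + (-4)(-6) + 0(-8) - (19)| / √(0² + (-4)² + 0²) = 5/√16 = 1.25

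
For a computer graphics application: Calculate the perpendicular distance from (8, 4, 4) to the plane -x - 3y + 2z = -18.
d = |(-1)(8) + (-3)(4) + 2(4) - (-18)| / √((-1)² + (-3)² + 2²) = 6/√14 = 1.604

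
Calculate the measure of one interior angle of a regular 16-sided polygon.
Interior angle of a regular n-gon = (n-2)*180/n
Interior angle = (16-2)*180/16
Interior angle = 14*180/16
Interior angle = 2520/16
Interior angle = 157.50 degrees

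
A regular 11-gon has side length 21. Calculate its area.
For a regular 11-gon with side length s = 21:
Apothem a = s / (2*tan(pi/11)) = 21 / (2*tan(pi/11)) ≈ 35.7597
Perimeter P = 11 * 21 = 231
Area = (1/2) * P * a = (1/2) * 231 * 35.7597 = 4130.25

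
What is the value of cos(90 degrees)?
cos(90 degrees) = 0
Decimal approximation: 0.0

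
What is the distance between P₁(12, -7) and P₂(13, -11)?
Using the distance formula: d = sqrt((x₂-x₁)² + (y₂-y₁)²)
dx = 13 - 12 = 1
dy = (-11) - (-7) = -4
d = sqrt(1² + (-4)²) = sqrt(1 + 16) = sqrt(17) = 4.12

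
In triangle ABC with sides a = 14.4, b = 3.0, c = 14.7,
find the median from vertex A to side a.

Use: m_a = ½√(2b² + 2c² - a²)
m_a = ½√(2·3.0² + 2·14.7² - 14.4²)
m_a = ½√(18 + 432.18 - 207.36) = ½√242.82 = 7.791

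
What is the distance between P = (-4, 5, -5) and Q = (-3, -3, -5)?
d = √[(1)² + (-8)² + (0)²] = √65 = 8.062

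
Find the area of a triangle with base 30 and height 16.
Area = (1/2) * base * height
Area = (1/2) * 30 * 16
Area = 240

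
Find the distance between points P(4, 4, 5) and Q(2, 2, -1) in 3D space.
d = √[(-2)² + (-2)² + (-6)²] = √44 = 6.633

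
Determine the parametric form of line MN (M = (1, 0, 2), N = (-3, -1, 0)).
Direction vector d = N - M = (-4, -1, -2)
x = 1 - 4t, y = 0 - t, z = 2 - 2t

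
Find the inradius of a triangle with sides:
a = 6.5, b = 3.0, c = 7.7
s = (a+b+c)/2 = (6.5+3.0+7.7)/2 = 8.6
Area = √(s(s-a)(s-b)(s-c)) = √(8.6·2.1·5.6·0.9) = 9.54057
r = Area/s = 9.54057/8.6 = 1.109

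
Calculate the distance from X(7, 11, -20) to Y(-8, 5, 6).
d = √[(-15)² + (-6)² + (26)²] = √937 = 30.61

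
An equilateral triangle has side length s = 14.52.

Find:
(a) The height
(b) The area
(a) Height h = s·√3/2 = 14.52·√3/2 = 12.57
(b) Area = (√3/4)·s² = (√3/4)·14.52² = (√3/4)·210.83 = 91.29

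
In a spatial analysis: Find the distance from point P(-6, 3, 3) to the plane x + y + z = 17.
d = |1(-6) + 1(3) + 1(3) - (17)| / √(1² + 1² + 1²) = 17/√3 = 9.815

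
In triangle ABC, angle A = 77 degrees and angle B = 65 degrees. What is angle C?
Sum of angles in a triangle = 180 degrees
Third angle = 180 - 77 - 65
Third angle = 38 degrees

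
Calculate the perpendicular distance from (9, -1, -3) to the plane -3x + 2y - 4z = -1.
d = |(-3)(9) + 2(-1) + (-4)(-3) - (-1)| / √((-3)² + 2² + (-4)²) = 16/√29 = 2.971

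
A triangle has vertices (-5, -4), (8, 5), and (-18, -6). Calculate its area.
Using the coordinate formula: Area = (1/2)|x₁(y₂-y₃) + x₂(y₃-y₁) + x₃(y₁-y₂)|
Area = (1/2)|(-5)(5-(-6)) + 8((-6)-(-4)) + (-18)((-4)-5)|
Area = (1/2)|(-5)*11 + 8*(-2) + (-18)*(-9)|
Area = (1/2)|(-55) + (-16) + 162|
Area = (1/2)*91 = 45.50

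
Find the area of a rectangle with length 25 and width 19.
Area = length * width
Area = 25 * 19
Area = 475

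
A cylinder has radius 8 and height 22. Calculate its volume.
Volume = pi * r² * h
Volume = pi * 8² * 22
Volume = pi * 64 * 22
Volume = pi * 1408
Volume = 4423.36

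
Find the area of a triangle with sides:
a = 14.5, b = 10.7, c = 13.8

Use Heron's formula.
s = (a+b+c)/2 = (14.5+10.7+13.8)/2 = 19.5
A = √(s(s-a)(s-b)(s-c)) = √(19.5·5·8.8·5.7)
A = √4890.6 = 69.93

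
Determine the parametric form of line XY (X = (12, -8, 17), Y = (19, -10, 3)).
Direction vector d = Y - X = (7, -2, -14)
x = 12 + 7t, y = -8 - 2t, z = 17 - 14t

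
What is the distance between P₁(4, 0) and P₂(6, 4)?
Using the distance formula: d = sqrt((x₂-x₁)² + (y₂-y₁)²)
dx = 6 - 4 = 2
dy = 4 - 0 = 4
d = sqrt(2² + 4²) = sqrt(4 + 16) = sqrt(20) = 4.47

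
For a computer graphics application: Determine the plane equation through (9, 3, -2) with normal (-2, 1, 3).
d = n·P = (-2)(9) + (1)(3) + (3)(-2) = -21
Plane: -2x + y + 3z = -21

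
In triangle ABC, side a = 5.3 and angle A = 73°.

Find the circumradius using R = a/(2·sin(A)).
R = a/(2·sin(A)) = 5.3/(2·sin(73°))
R = 5.3/(2·0.956305) = 5.3/1.912610 = 2.771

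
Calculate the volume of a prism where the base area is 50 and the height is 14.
Volume = base area * height
Volume = 50 * 14
Volume = 700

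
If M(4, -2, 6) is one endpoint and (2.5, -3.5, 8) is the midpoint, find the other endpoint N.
N = (2×2.5 - 4, 2×(-3.5) - (-2), 2×8 - 6) = (1, -5, 10)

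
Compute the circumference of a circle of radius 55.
Circumference = 2 * pi * r
Circumference = 2 * pi * 55
Circumference = 345.58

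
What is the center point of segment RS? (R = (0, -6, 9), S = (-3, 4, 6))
Midpoint = ((0-3)/2, (-6+4)/2, (9+6)/2) = (-1.5, -1, 7.5)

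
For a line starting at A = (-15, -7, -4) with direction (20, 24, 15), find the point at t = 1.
P(1) = (-15 + 20(1), -7 + 24(1), -4 + 15(1)) = (5, 17, 11)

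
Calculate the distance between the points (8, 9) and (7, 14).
Using the distance formula: d = sqrt((x₂-x₁)² + (y₂-y₁)²)
dx = 7 - 8 = -1
dy = 14 - 9 = 5
d = sqrt((-1)² + 5²) = sqrt(1 + 25) = sqrt(26) = 5.10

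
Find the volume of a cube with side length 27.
Volume = s³
Volume = 27³
Volume = 19683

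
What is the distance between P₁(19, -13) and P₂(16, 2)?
Using the distance formula: d = sqrt((x₂-x₁)² + (y₂-y₁)²)
dx = 16 - 19 = -3
dy = 2 - (-13) = 15
d = sqrt((-3)² + 15²) = sqrt(9 + 225) = sqrt(234) = 15.30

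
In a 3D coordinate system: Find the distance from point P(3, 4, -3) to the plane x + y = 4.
d = |1(3) + 1(4) + 0(-3) - (4)| / √(1² + 1² + 0²) = 3/√2 = 2.121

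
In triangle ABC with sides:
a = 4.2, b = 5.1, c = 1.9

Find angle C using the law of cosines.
cos(C) = (a² + b² - c²)/(2ab)
cos(C) = (4.2² + 5.1² - 1.9²)/(2·4.2·5.1) = 40.04/42.84 = 0.934641
C = arccos(0.934641) = 20.83°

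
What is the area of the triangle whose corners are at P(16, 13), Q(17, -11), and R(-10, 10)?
Using the coordinate formula: Area = (1/2)|x₁(y₂-y₃) + x₂(y₃-y₁) + x₃(y₁-y₂)|
Area = (1/2)|16((-11)-10) + 17(10-13) + (-10)(13-(-11))|
Area = (1/2)|16*(-21) + 17*(-3) + (-10)*24|
Area = (1/2)|(-336) + (-51) + (-240)|
Area = (1/2)*627 = 313.50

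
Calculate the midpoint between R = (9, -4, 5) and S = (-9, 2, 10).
Midpoint = ((9-9)/2, (-4+2)/2, (5+10)/2) = (0, -1, 7.5)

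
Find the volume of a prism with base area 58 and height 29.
Volume = base area * height
Volume = 58 * 29
Volume = 1682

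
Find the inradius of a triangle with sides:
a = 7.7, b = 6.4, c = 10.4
s = (a+b+c)/2 = (7.7+6.4+10.4)/2 = 12.25
Area = √(s(s-a)(s-b)(s-c)) = √(12.25·4.55·5.85·1.85) = 24.5605
r = Area/s = 24.5605/12.25 = 2.005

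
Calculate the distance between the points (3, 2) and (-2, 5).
Using the distance formula: d = sqrt((x₂-x₁)² + (y₂-y₁)²)
dx = (-2) - 3 = -5
dy = 5 - 2 = 3
d = sqrt((-5)² + 3²) = sqrt(25 + 9) = sqrt(34) = 5.83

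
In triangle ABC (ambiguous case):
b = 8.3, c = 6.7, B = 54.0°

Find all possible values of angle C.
sin(C)/c = sin(B)/b  →  sin(C) = c·sin(B)/b = 6.7·sin(54.0°)/8.3 = 0.653062
C₁ = arcsin(0.653062) = 40.77°,  C₂ = 180° - C₁ = 139.23°
Check C₂: A = 180° - 54.0° - 139.23° = -13.23° ≤ 0, rejected
C = 40.77° (one solution)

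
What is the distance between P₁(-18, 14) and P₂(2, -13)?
Using the distance formula: d = sqrt((x₂-x₁)² + (y₂-y₁)²)
dx = 2 - (-18) = 20
dy = (-13) - 14 = -27
d = sqrt(20² + (-27)²) = sqrt(400 + 729) = sqrt(1129) = 33.60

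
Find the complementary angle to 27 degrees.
Complementary angles sum to 90 degrees.
Other angle = 90 - 27
Other angle = 63 degrees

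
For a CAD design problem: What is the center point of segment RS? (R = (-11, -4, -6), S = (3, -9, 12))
Midpoint = ((-11+3)/2, (-4-9)/2, (-6+12)/2) = (-4, -6.5, 3)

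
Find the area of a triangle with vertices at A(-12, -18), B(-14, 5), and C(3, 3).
Using the coordinate formula: Area = (1/2)|x₁(y₂-y₃) + x₂(y₃-y₁) + x₃(y₁-y₂)|
Area = (1/2)|(-12)(5-3) + (-14)(3-(-18)) + 3((-18)-5)|
Area = (1/2)|(-12)*2 + (-14)*21 + 3*(-23)|
Area = (1/2)|(-24) + (-294) + (-69)|
Area = (1/2)*387 = 193.50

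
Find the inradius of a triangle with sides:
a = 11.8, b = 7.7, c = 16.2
s = (a+b+c)/2 = (11.8+7.7+16.2)/2 = 17.85
Area = √(s(s-a)(s-b)(s-c)) = √(17.85·6.05·10.15·1.65) = 42.5277
r = Area/s = 42.5277/17.85 = 2.383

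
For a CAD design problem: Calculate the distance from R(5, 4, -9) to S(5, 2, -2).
d = √[(0)² + (-2)² + (7)²] = √53 = 7.28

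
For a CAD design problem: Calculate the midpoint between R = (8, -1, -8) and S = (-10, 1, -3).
Midpoint = ((8-10)/2, (-1+1)/2, (-8-3)/2) = (-1, 0, -5.5)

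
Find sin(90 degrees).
sin(90 degrees) = 1
Decimal approximation: 1.0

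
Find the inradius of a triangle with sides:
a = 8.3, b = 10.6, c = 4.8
s = (a+b+c)/2 = (8.3+10.6+4.8)/2 = 11.85
Area = √(s(s-a)(s-b)(s-c)) = √(11.85·3.55·1.25·7.05) = 19.2541
r = Area/s = 19.2541/11.85 = 1.625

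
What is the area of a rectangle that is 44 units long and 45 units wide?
Area = length * width
Area = 44 * 45
Area = 1980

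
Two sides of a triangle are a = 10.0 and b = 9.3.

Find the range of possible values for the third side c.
By the triangle inequality: |a - b| < c < a + b
|10.0 - 9.3| < c < 10.0 + 9.3
0.7 < c < 19.3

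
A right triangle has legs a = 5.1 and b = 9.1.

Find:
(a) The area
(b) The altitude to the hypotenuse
(a) Area = ½ab = ½·5.1·9.1 = 23.205
(b) Hypotenuse c = √(5.1² + 9.1²) = √108.82 = 10.4317
    Area = ½·c·h_c  →  h_c = 2·Area/c = 2·23.205/10.4317 = 4.449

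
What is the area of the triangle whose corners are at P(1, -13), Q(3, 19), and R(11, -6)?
Using the coordinate formula: Area = (1/2)|x₁(y₂-y₃) + x₂(y₃-y₁) + x₃(y₁-y₂)|
Area = (1/2)|1(19-(-6)) + 3((-6)-(-13)) + 11((-13)-19)|
Area = (1/2)|1*25 + 3*7 + 11*(-32)|
Area = (1/2)|25 + 21 + (-352)|
Area = (1/2)*306 = 153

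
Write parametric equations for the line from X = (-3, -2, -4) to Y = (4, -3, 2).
Direction vector d = Y - X = (7, -1, 6)
x = -3 + 7t, y = -2 - t, z = -4 + 6t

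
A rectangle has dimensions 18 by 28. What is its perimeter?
Perimeter = 2 * (length + width)
Perimeter = 2 * (18 + 28)
Perimeter = 2 * 46
Perimeter = 92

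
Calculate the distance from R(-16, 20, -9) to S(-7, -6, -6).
d = √[(9)² + (-26)² + (3)²] = √766 = 27.68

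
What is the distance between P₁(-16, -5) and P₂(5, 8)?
Using the distance formula: d = sqrt((x₂-x₁)² + (y₂-y₁)²)
dx = 5 - (-16) = 21
dy = 8 - (-5) = 13
d = sqrt(21² + 13²) = sqrt(441 + 169) = sqrt(610) = 24.70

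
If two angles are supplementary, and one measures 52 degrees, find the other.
Supplementary angles sum to 180 degrees.
Other angle = 180 - 52
Other angle = 128 degrees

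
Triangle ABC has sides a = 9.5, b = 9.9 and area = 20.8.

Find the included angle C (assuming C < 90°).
Area = ½ab·sin(C)  →  sin(C) = 2·Area/(ab)
sin(C) = 2·20.8/(9.5·9.9) = 0.442318
C = arcsin(0.442318) = 26.25°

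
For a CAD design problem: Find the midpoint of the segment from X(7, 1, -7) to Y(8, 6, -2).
Midpoint = ((7+8)/2, (1+6)/2, (-7-2)/2) = (7.5, 3.5, -4.5)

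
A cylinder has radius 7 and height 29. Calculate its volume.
Volume = pi * r² * h
Volume = pi * 7² * 29
Volume = pi * 49 * 29
Volume = pi * 1421
Volume = 4464.20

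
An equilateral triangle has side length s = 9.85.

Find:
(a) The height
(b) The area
(a) Height h = s·√3/2 = 9.85·√3/2 = 8.53
(b) Area = (√3/4)·s² = (√3/4)·9.85² = (√3/4)·97.0225 = 42.01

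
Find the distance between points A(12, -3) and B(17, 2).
Using the distance formula: d = sqrt((x₂-x₁)² + (y₂-y₁)²)
dx = 17 - 12 = 5
dy = 2 - (-3) = 5
d = sqrt(5² + 5²) = sqrt(25 + 25) = sqrt(50) = 7.07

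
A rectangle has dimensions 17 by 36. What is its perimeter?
Perimeter = 2 * (length + width)
Perimeter = 2 * (17 + 36)
Perimeter = 2 * 53
Perimeter = 106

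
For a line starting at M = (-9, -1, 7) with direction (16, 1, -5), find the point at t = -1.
P(-1) = (-9 + 16(-1), -1 + 1(-1), 7 + (-5)(-1)) = (-25, -2, 12)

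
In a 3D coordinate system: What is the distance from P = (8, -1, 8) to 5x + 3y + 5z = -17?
d = |5(8) + 3(-1) + 5(8) - (-17)| / √(5² + 3² + 5²) = 94/√59 = 12.24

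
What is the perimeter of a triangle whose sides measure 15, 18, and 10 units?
Perimeter = sum of all sides
Perimeter = 15 + 18 + 10
Perimeter = 43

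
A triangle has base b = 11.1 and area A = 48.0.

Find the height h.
A = ½bh  →  h = 2A/b
h = 2·48.0/11.1 = 8.649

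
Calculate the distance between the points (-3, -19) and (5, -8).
Using the distance formula: d = sqrt((x₂-x₁)² + (y₂-y₁)²)
dx = 5 - (-3) = 8
dy = (-8) - (-19) = 11
d = sqrt(8² + 11²) = sqrt(64 + 121) = sqrt(185) = 13.60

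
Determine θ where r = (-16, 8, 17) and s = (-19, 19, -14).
r·s = 218, |r|² = 609, |s|² = 918
cos θ = 218/√559062 ≈ 0.2916
θ ≈ 73.05°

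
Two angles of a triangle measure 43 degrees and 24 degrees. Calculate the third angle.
Sum of angles in a triangle = 180 degrees
Third angle = 180 - 43 - 24
Third angle = 113 degrees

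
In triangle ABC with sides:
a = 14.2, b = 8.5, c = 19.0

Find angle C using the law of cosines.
cos(C) = (a² + b² - c²)/(2ab)
cos(C) = (14.2² + 8.5² - 19.0²)/(2·14.2·8.5) = -87.11/241.4 = -0.360853
C = arccos(-0.360853) = 111.2°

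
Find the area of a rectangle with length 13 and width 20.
Area = length * width
Area = 13 * 20
Area = 260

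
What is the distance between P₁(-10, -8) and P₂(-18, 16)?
Using the distance formula: d = sqrt((x₂-x₁)² + (y₂-y₁)²)
dx = (-18) - (-10) = -8
dy = 16 - (-8) = 24
d = sqrt((-8)² + 24²) = sqrt(64 + 576) = sqrt(640) = 25.30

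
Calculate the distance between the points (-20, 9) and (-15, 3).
Using the distance formula: d = sqrt((x₂-x₁)² + (y₂-y₁)²)
dx = (-15) - (-20) = 5
dy = 3 - 9 = -6
d = sqrt(5² + (-6)²) = sqrt(25 + 36) = sqrt(61) = 7.81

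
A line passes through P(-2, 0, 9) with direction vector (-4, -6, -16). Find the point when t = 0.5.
P(0.5) = (-2 + (-4)(0.5), 0 + (-6)(0.5), 9 + (-16)(0.5)) = (-4, -3, 1)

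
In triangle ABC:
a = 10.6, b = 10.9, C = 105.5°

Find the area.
Using A = ½ab·sin(C):
A = ½·10.6·10.9·sin(105.5°) = ½·115.54·0.963630 = 55.67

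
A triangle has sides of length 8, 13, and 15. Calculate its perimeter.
Perimeter = sum of all sides
Perimeter = 8 + 13 + 15
Perimeter = 36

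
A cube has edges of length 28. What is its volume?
Volume = s³
Volume = 28³
Volume = 21952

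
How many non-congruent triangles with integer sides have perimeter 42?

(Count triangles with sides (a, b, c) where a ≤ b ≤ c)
With a ≤ b ≤ c and a + b + c = 42, the triangle inequality a + b > c gives c < 42/2, so c ≤ 20.
Iterate a from 1 to ⌊p/3⌋ = 14; for each a, b ranges from a to ⌊(p−a)/2⌋ with c = p − a − b, keeping only c ≥ b.
Triples: (2, 20, 20), (3, 19, 20), (4, 18, 20), …
Count = 37 triangles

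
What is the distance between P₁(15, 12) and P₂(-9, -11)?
Using the distance formula: d = sqrt((x₂-x₁)² + (y₂-y₁)²)
dx = (-9) - 15 = -24
dy = (-11) - 12 = -23
d = sqrt((-24)² + (-23)²) = sqrt(576 + 529) = sqrt(1105) = 33.24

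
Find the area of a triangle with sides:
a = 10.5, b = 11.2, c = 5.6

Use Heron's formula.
s = (a+b+c)/2 = (10.5+11.2+5.6)/2 = 13.65
A = √(s(s-a)(s-b)(s-c)) = √(13.65·3.15·2.45·8.05)
A = √848.018 = 29.12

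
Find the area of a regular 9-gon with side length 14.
For a regular 9-gon with side length s = 14:
Apothem a = s / (2*tan(pi/9)) = 14 / (2*tan(pi/9)) ≈ 19.23234
Perimeter P = 9 * 14 = 126
Area = (1/2) * P * a = (1/2) * 126 * 19.23234 = 1211.64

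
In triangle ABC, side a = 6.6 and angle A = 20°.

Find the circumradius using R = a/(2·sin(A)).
R = a/(2·sin(A)) = 6.6/(2·sin(20°))
R = 6.6/(2·0.342020) = 6.6/0.684040 = 9.649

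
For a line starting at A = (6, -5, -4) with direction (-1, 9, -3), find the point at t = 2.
P(2) = (6 + (-1)(2), -5 + 9(2), -4 + (-3)(2)) = (4, 13, -10)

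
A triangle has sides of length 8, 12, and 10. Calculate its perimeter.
Perimeter = sum of all sides
Perimeter = 8 + 12 + 10
Perimeter = 30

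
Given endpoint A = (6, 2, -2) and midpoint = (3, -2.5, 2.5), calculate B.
B = (2×3 - 6, 2×(-2.5) - 2, 2×2.5 - (-2)) = (0, -7, 7)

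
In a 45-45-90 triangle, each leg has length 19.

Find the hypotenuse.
Hypotenuse = 19√2 = 26.87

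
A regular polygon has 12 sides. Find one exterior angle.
Exterior angle of a regular n-gon = 360/n
Exterior angle = 360/12
Exterior angle = 30 degrees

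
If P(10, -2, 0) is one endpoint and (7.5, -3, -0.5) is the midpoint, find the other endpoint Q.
Q = (2×7.5 - 10, 2×(-3) - (-2), 2×(-0.5) - 0) = (5, -4, -1)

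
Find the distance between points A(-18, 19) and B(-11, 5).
Using the distance formula: d = sqrt((x₂-x₁)² + (y₂-y₁)²)
dx = (-11) - (-18) = 7
dy = 5 - 19 = -14
d = sqrt(7² + (-14)²) = sqrt(49 + 196) = sqrt(245) = 15.65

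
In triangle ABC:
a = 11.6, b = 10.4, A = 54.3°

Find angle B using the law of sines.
sin(B)/b = sin(A)/a
sin(B) = b·sin(A)/a = 10.4·sin(54.3°)/11.6 = 0.728075
B = arcsin(0.728075) = 46.73°  (b ≤ a, so B ≤ A and the acute solution is unique)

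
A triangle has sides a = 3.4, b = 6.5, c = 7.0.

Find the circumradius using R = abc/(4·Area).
s = (a+b+c)/2 = 8.45
Area = √(s(s-a)(s-b)(s-c)) = √(8.45·5.05·1.95·1.45) = 10.9844
R = abc/(4·Area) = (3.4·6.5·7.0)/(4·10.9844) = 154.7/43.9376 = 3.521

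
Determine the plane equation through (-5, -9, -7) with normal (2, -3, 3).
d = n·P = (2)(-5) + (-3)(-9) + (3)(-7) = -4
Plane: 2x - 3y + 3z = -4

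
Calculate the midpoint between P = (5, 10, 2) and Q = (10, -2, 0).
Midpoint = ((5+10)/2, (10-2)/2, (2+0)/2) = (7.5, 4, 1)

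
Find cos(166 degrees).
cos(166 degrees) = -0.9703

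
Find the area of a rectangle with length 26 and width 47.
Area = length * width
Area = 26 * 47
Area = 1222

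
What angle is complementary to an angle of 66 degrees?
Complementary angles sum to 90 degrees.
Other angle = 90 - 66
Other angle = 24 degrees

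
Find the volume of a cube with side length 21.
Volume = s³
Volume = 21³
Volume = 9261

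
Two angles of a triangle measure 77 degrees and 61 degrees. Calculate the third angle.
Sum of angles in a triangle = 180 degrees
Third angle = 180 - 77 - 61
Third angle = 42 degrees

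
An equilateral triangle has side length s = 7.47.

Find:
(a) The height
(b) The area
(a) Height h = s·√3/2 = 7.47·√3/2 = 6.469
(b) Area = (√3/4)·s² = (√3/4)·7.47² = (√3/4)·55.8009 = 24.16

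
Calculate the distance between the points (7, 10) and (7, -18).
Using the distance formula: d = sqrt((x₂-x₁)² + (y₂-y₁)²)
dx = 7 - 7 = 0
dy = (-18) - 10 = -28
d = sqrt(0² + (-28)²) = sqrt(0 + 784) = sqrt(784) = 28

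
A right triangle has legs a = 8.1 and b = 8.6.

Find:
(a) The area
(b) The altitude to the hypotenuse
(a) Area = ½ab = ½·8.1·8.6 = 34.83
(b) Hypotenuse c = √(8.1² + 8.6²) = √139.57 = 11.814
    Area = ½·c·h_c  →  h_c = 2·Area/c = 2·34.83/11.814 = 5.896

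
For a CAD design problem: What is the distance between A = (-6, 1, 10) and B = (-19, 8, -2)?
d = √[(-13)² + (7)² + (-12)²] = √362 = 19.03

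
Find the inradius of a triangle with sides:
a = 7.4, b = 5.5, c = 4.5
s = (a+b+c)/2 = (7.4+5.5+4.5)/2 = 8.7
Area = √(s(s-a)(s-b)(s-c)) = √(8.7·1.3·3.2·4.2) = 12.3291
r = Area/s = 12.3291/8.7 = 1.417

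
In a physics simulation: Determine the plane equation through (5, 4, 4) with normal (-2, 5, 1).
d = n·P = (-2)(5) + (5)(4) + (1)(4) = 14
Plane: -2x + 5y + z = 14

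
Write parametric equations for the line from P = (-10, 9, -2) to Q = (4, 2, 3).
Direction vector d = Q - P = (14, -7, 5)
x = -10 + 14t, y = 9 - 7t, z = -2 + 5t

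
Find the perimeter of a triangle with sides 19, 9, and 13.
Perimeter = sum of all sides
Perimeter = 19 + 9 + 13
Perimeter = 41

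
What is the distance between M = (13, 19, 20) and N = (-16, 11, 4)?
d = √[(-29)² + (-8)² + (-16)²] = √1161 = 34.07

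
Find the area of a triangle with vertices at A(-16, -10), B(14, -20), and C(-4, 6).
Using the coordinate formula: Area = (1/2)|x₁(y₂-y₃) + x₂(y₃-y₁) + x₃(y₁-y₂)|
Area = (1/2)|(-16)((-20)-6) + 14(6-(-10)) + (-4)((-10)-(-20))|
Area = (1/2)|(-16)*(-26) + 14*16 + (-4)*10|
Area = (1/2)|416 + 224 + (-40)|
Area = (1/2)*600 = 300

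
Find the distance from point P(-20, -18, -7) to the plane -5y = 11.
d = |0(-20) + (-5)(-18) + 0(-7) - (11)| / √(0² + (-5)² + 0²) = 79/√25 = 15.8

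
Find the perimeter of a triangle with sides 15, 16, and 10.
Perimeter = sum of all sides
Perimeter = 15 + 16 + 10
Perimeter = 41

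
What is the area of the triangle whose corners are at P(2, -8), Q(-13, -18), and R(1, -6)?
Using the coordinate formula: Area = (1/2)|x₁(y₂-y₃) + x₂(y₃-y₁) + x₃(y₁-y₂)|
Area = (1/2)|2((-18)-(-6)) + (-13)((-6)-(-8)) + 1((-8)-(-18))|
Area = (1/2)|2*(-12) + (-13)*2 + 1*10|
Area = (1/2)|(-24) + (-26) + 10|
Area = (1/2)*40 = 20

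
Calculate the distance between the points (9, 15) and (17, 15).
Using the distance formula: d = sqrt((x₂-x₁)² + (y₂-y₁)²)
dx = 17 - 9 = 8
dy = 15 - 15 = 0
d = sqrt(8² + 0²) = sqrt(64 + 0) = sqrt(64) = 8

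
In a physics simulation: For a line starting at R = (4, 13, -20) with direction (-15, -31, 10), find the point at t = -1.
P(-1) = (4 + (-15)(-1), 13 + (-31)(-1), -20 + 10(-1)) = (19, 44, -30)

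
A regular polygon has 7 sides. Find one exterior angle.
Exterior angle of a regular n-gon = 360/n
Exterior angle = 360/7
Exterior angle = 51.43 degrees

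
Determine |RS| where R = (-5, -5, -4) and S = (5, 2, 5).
d = √[(10)² + (7)² + (9)²] = √230 = 15.17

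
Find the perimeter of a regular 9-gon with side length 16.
Perimeter = number of sides * side length
Perimeter = 9 * 16
Perimeter = 144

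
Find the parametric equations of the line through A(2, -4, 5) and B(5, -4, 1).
Direction vector d = B - A = (3, 0, -4)
x = 2 + 3t, y = -4, z = 5 - 4t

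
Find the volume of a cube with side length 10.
Volume = s³
Volume = 10³
Volume = 1000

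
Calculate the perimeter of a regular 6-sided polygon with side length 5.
Perimeter = number of sides * side length
Perimeter = 6 * 5
Perimeter = 30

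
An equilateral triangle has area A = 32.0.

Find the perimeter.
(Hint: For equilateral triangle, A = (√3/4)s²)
A = (√3/4)s²  →  s² = 4A/√3 = 4·32.0/√3 = 73.9008
s = 8.59656
Perimeter = 3s = 25.79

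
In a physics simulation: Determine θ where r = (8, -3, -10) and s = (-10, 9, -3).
r·s = -77, |r|² = 173, |s|² = 190
cos θ = -77/√32870 ≈ -0.4247
θ ≈ 115.1°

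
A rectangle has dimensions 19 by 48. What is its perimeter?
Perimeter = 2 * (length + width)
Perimeter = 2 * (19 + 48)
Perimeter = 2 * 67
Perimeter = 134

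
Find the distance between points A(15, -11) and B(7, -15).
Using the distance formula: d = sqrt((x₂-x₁)² + (y₂-y₁)²)
dx = 7 - 15 = -8
dy = (-15) - (-11) = -4
d = sqrt((-8)² + (-4)²) = sqrt(64 + 16) = sqrt(80) = 8.94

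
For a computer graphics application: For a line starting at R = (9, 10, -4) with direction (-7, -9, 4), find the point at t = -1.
P(-1) = (9 + (-7)(-1), 10 + (-9)(-1), -4 + 4(-1)) = (16, 19, -8)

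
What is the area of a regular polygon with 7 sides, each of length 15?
For a regular 7-gon with side length s = 15:
Apothem a = s / (2*tan(pi/7)) = 15 / (2*tan(pi/7)) ≈ 15.5739
Perimeter P = 7 * 15 = 105
Area = (1/2) * P * a = (1/2) * 105 * 15.5739 = 817.63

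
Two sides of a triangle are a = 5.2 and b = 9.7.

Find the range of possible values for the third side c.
By the triangle inequality: |a - b| < c < a + b
|5.2 - 9.7| < c < 5.2 + 9.7
4.5 < c < 14.9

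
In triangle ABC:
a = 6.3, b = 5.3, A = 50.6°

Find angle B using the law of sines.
sin(B)/b = sin(A)/a
sin(B) = b·sin(A)/a = 5.3·sin(50.6°)/6.3 = 0.650077
B = arcsin(0.650077) = 40.55°  (b ≤ a, so B ≤ A and the acute solution is unique)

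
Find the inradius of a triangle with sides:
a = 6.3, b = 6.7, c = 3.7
s = (a+b+c)/2 = (6.3+6.7+3.7)/2 = 8.35
Area = √(s(s-a)(s-b)(s-c)) = √(8.35·2.05·1.65·4.65) = 11.4601
r = Area/s = 11.4601/8.35 = 1.372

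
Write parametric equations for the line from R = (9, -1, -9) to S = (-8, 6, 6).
Direction vector d = S - R = (-17, 7, 15)
x = 9 - 17t, y = -1 + 7t, z = -9 + 15t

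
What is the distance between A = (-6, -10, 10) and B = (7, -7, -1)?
d = √[(13)² + (3)² + (-11)²] = √299 = 17.29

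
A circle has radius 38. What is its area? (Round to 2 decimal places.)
Area = pi * r²
Area = pi * 38²
Area = pi * 1444
Area = 4536.46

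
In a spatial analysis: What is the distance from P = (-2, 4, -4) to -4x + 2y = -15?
d = |(-4)(-2) + 2(4) + 0(-4) - (-15)| / √((-4)² + 2² + 0²) = 31/√20 = 6.932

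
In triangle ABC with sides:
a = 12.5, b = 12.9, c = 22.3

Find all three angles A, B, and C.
By the law of cosines:
cos(A) = (b² + c² - a²)/(2bc) = 0.882000  →  A = 28.12°
cos(B) = (a² + c² - b²)/(2ac) = 0.873776  →  B = 29.1°
cos(C) = (a² + b² - c²)/(2ab) = -0.541488  →  C = 122.8°
Check: A + B + C = 180.0° ✓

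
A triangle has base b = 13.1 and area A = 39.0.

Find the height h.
A = ½bh  →  h = 2A/b
h = 2·39.0/13.1 = 5.954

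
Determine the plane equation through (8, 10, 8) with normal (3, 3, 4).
d = n·P = (3)(8) + (3)(10) + (4)(8) = 86
Plane: 3x + 3y + 4z = 86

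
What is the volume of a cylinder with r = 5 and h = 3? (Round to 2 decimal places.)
Volume = pi * r² * h
Volume = pi * 5² * 3
Volume = pi * 25 * 3
Volume = pi * 75
Volume = 235.62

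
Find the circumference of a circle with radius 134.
Circumference = 2 * pi * r
Circumference = 2 * pi * 134
Circumference = 841.95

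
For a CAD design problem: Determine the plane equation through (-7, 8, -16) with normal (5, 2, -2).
d = n·P = (5)(-7) + (2)(8) + (-2)(-16) = 13
Plane: 5x + 2y - 2z = 13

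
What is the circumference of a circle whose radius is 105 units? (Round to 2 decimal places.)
Circumference = 2 * pi * r
Circumference = 2 * pi * 105
Circumference = 659.73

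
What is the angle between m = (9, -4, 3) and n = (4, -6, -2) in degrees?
m·n = 54, |m|² = 106, |n|² = 56
cos θ = 54/√5936 ≈ 0.7009
θ ≈ 45.5°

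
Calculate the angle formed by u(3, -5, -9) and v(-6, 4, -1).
u·v = -29, |u|² = 115, |v|² = 53
cos θ = -29/√6095 ≈ -0.3715
θ ≈ 111.8°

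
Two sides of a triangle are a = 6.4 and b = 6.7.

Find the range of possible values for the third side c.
By the triangle inequality: |a - b| < c < a + b
|6.4 - 6.7| < c < 6.4 + 6.7
0.3 < c < 13.1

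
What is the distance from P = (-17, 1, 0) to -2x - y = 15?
d = |(-2)(-17) + (-1)(1) + 0(0) - (15)| / √((-2)² + (-1)² + 0²) = 18/√5 = 8.05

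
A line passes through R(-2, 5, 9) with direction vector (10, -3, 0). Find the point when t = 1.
P(1) = (-2 + 10(1), 5 + (-3)(1), 9 + 0(1)) = (8, 2, 9)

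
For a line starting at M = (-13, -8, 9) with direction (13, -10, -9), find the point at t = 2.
P(2) = (-13 + 13(2), -8 + (-10)(2), 9 + (-9)(2)) = (13, -28, -9)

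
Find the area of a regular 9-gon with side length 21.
For a regular 9-gon with side length s = 21:
Apothem a = s / (2*tan(pi/9)) = 21 / (2*tan(pi/9)) ≈ 28.8485
Perimeter P = 9 * 21 = 189
Area = (1/2) * P * a = (1/2) * 189 * 28.8485 = 2726.18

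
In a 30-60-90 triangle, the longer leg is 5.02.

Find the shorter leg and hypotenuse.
In a 30-60-90 triangle, sides are in ratio 1 : √3 : 2.
Long leg = short leg·√3  →  short leg = 5.02/√3 = 2.898
Hypotenuse = 2·(short leg) = 2·5.02/√3 = 5.797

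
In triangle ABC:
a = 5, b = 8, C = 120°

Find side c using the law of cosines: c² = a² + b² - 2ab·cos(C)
c² = 5² + 8² - 2·5·8·cos(120°)
c² = 25 + 64 - 80·-0.5000 = 129
c = √129 = 11.36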